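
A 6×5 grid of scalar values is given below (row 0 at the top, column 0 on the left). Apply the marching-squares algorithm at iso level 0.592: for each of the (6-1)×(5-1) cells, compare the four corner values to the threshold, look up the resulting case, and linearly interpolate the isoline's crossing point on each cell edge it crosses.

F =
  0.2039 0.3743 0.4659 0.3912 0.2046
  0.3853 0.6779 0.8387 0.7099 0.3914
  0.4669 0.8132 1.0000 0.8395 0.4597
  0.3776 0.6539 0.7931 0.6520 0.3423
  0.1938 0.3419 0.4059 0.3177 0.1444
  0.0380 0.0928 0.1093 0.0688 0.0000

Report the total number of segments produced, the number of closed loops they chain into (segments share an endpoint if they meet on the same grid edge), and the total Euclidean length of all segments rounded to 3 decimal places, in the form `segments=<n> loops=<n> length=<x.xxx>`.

cell (0,0): code 0100 → (0.717,1.000)–(1.000,0.706)
cell (0,1): code 1100 → (0.338,2.000)–(0.717,1.000)
cell (0,2): code 1100 → (0.630,3.000)–(0.338,2.000)
cell (0,3): code 1000 → (1.000,3.370)–(0.630,3.000)
cell (1,0): code 0110 → (1.000,0.706)–(2.000,0.361)
cell (1,3): code 1001 → (2.000,3.652)–(1.000,3.370)
cell (2,0): code 0110 → (2.000,0.361)–(3.000,0.776)
cell (2,3): code 1001 → (3.000,3.194)–(2.000,3.652)
cell (3,0): code 0010 → (3.000,0.776)–(3.198,1.000)
cell (3,1): code 0011 → (3.198,1.000)–(3.519,2.000)
cell (3,2): code 0011 → (3.519,2.000)–(3.179,3.000)
cell (3,3): code 0001 → (3.179,3.000)–(3.000,3.194)
total: 12 segments, chained into 1 closed loop(s), length Σ = 9.991103

segments=12 loops=1 length=9.991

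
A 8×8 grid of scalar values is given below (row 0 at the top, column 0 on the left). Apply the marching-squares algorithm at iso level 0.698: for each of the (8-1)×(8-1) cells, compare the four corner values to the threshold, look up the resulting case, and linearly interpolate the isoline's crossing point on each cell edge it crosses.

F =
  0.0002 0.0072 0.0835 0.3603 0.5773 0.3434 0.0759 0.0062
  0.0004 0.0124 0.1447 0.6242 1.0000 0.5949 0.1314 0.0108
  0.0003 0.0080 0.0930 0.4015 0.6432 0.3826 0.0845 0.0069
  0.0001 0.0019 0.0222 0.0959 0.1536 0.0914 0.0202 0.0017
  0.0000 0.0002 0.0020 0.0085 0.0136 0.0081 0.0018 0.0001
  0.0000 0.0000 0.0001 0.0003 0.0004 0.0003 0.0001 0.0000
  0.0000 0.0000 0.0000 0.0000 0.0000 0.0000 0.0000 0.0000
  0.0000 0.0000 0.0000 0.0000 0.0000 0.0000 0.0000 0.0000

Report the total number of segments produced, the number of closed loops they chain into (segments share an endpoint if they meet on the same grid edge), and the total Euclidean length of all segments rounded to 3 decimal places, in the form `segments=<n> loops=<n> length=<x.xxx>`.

segments=4 loops=1 length=4.403

cell (0,3): code 0100 → (0.286,4.000)–(1.000,3.196)
cell (0,4): code 1000 → (1.000,4.745)–(0.286,4.000)
cell (1,3): code 0010 → (1.000,3.196)–(1.846,4.000)
cell (1,4): code 0001 → (1.846,4.000)–(1.000,4.745)
total: 4 segments, chained into 1 closed loop(s), length Σ = 4.402913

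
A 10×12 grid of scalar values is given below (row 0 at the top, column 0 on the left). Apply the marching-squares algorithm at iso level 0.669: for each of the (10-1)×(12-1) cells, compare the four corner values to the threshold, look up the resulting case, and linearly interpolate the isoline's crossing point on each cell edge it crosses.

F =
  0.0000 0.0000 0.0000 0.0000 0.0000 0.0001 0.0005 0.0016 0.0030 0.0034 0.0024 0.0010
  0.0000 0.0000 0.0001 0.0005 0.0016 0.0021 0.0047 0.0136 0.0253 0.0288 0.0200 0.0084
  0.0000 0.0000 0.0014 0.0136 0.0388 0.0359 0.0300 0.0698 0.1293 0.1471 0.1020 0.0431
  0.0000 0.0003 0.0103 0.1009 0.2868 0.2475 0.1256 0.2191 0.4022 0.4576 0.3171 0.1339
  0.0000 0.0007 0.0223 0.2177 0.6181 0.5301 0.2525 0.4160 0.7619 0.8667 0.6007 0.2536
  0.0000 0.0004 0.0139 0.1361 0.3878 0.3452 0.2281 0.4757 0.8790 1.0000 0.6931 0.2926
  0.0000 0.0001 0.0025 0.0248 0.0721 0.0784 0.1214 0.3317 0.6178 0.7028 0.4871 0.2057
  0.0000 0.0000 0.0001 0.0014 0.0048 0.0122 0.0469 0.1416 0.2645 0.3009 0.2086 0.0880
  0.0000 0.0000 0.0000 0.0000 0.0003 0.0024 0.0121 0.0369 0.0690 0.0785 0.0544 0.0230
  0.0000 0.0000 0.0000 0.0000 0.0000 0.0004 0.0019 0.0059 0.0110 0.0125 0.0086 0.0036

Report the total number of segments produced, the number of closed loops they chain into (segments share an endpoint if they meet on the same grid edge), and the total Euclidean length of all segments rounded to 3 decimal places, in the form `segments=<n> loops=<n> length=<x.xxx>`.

cell (3,7): code 0100 → (3.742,8.000)–(4.000,7.731)
cell (3,8): code 1100 → (3.517,9.000)–(3.742,8.000)
cell (3,9): code 1000 → (4.000,9.743)–(3.517,9.000)
cell (4,7): code 0110 → (4.000,7.731)–(5.000,7.479)
cell (4,9): code 1101 → (4.739,10.000)–(4.000,9.743)
cell (4,10): code 1000 → (5.000,10.060)–(4.739,10.000)
cell (5,7): code 0010 → (5.000,7.479)–(5.804,8.000)
cell (5,8): code 0111 → (5.804,8.000)–(6.000,8.602)
cell (5,9): code 1011 → (6.000,9.157)–(5.117,10.000)
cell (5,10): code 0001 → (5.117,10.000)–(5.000,10.060)
cell (6,8): code 0010 → (6.000,8.602)–(6.084,9.000)
cell (6,9): code 0001 → (6.084,9.000)–(6.000,9.157)
total: 12 segments, chained into 1 closed loop(s), length Σ = 7.893774

segments=12 loops=1 length=7.894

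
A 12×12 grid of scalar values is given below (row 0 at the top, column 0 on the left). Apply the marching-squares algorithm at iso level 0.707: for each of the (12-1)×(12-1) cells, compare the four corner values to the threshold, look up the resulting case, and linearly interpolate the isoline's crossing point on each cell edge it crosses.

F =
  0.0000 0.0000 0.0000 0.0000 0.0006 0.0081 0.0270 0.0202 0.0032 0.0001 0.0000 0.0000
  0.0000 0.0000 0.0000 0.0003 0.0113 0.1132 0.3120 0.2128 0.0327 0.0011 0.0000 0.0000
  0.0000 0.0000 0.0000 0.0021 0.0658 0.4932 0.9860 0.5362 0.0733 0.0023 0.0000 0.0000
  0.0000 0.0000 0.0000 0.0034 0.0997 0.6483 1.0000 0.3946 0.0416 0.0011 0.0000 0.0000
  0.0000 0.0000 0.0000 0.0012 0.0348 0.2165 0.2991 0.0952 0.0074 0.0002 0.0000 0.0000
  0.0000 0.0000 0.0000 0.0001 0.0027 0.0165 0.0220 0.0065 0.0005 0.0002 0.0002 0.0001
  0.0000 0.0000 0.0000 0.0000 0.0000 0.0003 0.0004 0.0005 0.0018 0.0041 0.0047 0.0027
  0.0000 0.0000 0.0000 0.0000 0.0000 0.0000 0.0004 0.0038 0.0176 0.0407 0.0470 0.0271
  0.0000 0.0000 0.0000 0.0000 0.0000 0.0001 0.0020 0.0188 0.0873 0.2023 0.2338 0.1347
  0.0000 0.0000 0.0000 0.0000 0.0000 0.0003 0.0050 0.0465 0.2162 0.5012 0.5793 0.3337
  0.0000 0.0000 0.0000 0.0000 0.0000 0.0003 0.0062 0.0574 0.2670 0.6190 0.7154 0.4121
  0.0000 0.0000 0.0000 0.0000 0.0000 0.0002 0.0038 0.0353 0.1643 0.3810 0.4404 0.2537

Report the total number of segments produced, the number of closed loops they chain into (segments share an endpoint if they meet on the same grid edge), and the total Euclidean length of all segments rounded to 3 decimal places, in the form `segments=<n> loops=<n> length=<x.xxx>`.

segments=10 loops=2 length=5.371

cell (1,5): code 0100 → (1.586,6.000)–(2.000,5.434)
cell (1,6): code 1000 → (2.000,6.620)–(1.586,6.000)
cell (2,5): code 0110 → (2.000,5.434)–(3.000,5.167)
cell (2,6): code 1001 → (3.000,6.484)–(2.000,6.620)
cell (3,5): code 0010 → (3.000,5.167)–(3.418,6.000)
cell (3,6): code 0001 → (3.418,6.000)–(3.000,6.484)
cell (9,9): code 0100 → (9.938,10.000)–(10.000,9.913)
cell (9,10): code 1000 → (10.000,10.028)–(9.938,10.000)
cell (10,9): code 0010 → (10.000,9.913)–(10.031,10.000)
cell (10,10): code 0001 → (10.031,10.000)–(10.000,10.028)
total: 10 segments, chained into 2 closed loop(s), length Σ = 5.370934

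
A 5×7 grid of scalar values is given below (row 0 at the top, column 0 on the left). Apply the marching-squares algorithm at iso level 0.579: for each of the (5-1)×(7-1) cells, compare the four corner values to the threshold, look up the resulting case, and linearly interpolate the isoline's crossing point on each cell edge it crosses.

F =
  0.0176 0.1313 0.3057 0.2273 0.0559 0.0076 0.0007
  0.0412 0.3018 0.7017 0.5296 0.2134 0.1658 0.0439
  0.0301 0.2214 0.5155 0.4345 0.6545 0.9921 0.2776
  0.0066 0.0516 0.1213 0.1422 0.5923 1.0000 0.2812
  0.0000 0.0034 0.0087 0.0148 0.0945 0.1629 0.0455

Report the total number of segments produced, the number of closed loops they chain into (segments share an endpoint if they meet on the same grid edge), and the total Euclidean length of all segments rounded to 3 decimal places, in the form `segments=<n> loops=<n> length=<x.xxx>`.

segments=12 loops=2 length=9.079

cell (0,1): code 0100 → (0.690,2.000)–(1.000,1.693)
cell (0,2): code 1000 → (1.000,2.713)–(0.690,2.000)
cell (1,1): code 0010 → (1.000,1.693)–(1.659,2.000)
cell (1,2): code 0001 → (1.659,2.000)–(1.000,2.713)
cell (1,3): code 0100 → (1.829,4.000)–(2.000,3.657)
cell (1,4): code 1100 → (1.500,5.000)–(1.829,4.000)
cell (1,5): code 1000 → (2.000,5.578)–(1.500,5.000)
cell (2,3): code 0110 → (2.000,3.657)–(3.000,3.970)
cell (2,5): code 1001 → (3.000,5.586)–(2.000,5.578)
cell (3,3): code 0010 → (3.000,3.970)–(3.027,4.000)
cell (3,4): code 0011 → (3.027,4.000)–(3.503,5.000)
cell (3,5): code 0001 → (3.503,5.000)–(3.000,5.586)
total: 12 segments, chained into 2 closed loop(s), length Σ = 9.079174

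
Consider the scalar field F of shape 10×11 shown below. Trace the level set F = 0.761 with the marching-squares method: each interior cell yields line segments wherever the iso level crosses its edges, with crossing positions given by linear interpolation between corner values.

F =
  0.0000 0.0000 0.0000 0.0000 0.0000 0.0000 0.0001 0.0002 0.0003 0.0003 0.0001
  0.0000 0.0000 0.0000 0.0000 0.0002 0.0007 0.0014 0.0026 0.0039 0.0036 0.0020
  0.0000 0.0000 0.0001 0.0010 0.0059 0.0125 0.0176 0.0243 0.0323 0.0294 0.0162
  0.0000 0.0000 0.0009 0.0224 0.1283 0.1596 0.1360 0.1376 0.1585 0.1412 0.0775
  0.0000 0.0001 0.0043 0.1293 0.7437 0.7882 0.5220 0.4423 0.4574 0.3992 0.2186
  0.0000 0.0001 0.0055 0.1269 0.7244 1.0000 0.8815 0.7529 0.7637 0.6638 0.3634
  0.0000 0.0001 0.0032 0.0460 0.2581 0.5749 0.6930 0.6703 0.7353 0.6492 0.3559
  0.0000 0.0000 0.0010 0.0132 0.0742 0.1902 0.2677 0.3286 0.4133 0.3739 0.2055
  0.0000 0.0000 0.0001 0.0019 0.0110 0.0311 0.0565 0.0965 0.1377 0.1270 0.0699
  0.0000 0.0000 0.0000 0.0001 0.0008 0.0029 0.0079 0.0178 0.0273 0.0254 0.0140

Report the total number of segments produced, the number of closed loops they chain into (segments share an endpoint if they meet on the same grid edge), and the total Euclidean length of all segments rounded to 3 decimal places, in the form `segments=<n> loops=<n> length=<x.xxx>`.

segments=12 loops=2 length=7.684

cell (3,4): code 0100 → (3.957,5.000)–(4.000,4.389)
cell (3,5): code 1000 → (4.000,5.102)–(3.957,5.000)
cell (4,4): code 0110 → (4.000,4.389)–(5.000,4.133)
cell (4,5): code 1101 → (4.665,6.000)–(4.000,5.102)
cell (4,6): code 1000 → (5.000,6.937)–(4.665,6.000)
cell (4,7): code 0100 → (4.991,8.000)–(5.000,7.750)
cell (4,8): code 1000 → (5.000,8.027)–(4.991,8.000)
cell (5,4): code 0010 → (5.000,4.133)–(5.562,5.000)
cell (5,5): code 0011 → (5.562,5.000)–(5.639,6.000)
cell (5,6): code 0001 → (5.639,6.000)–(5.000,6.937)
cell (5,7): code 0010 → (5.000,7.750)–(5.095,8.000)
cell (5,8): code 0001 → (5.095,8.000)–(5.000,8.027)
total: 12 segments, chained into 2 closed loop(s), length Σ = 7.683951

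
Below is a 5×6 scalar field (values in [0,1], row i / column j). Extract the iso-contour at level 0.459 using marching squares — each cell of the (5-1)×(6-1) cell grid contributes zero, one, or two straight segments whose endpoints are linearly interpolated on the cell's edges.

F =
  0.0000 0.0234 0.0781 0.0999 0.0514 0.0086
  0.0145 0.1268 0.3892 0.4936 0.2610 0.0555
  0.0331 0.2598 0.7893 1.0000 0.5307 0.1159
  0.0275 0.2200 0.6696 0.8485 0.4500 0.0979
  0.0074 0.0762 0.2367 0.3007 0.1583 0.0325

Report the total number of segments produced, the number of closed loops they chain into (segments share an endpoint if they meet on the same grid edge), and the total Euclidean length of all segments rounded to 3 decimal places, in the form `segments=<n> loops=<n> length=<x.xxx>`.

segments=12 loops=1 length=8.622

cell (0,2): code 0100 → (0.912,3.000)–(1.000,2.669)
cell (0,3): code 1000 → (1.000,3.149)–(0.912,3.000)
cell (1,1): code 0100 → (1.174,2.000)–(2.000,1.376)
cell (1,2): code 1110 → (1.000,2.669)–(1.174,2.000)
cell (1,3): code 1101 → (1.734,4.000)–(1.000,3.149)
cell (1,4): code 1000 → (2.000,4.173)–(1.734,4.000)
cell (2,1): code 0110 → (2.000,1.376)–(3.000,1.532)
cell (2,3): code 1011 → (3.000,3.977)–(2.888,4.000)
cell (2,4): code 0001 → (2.888,4.000)–(2.000,4.173)
cell (3,1): code 0010 → (3.000,1.532)–(3.486,2.000)
cell (3,2): code 0011 → (3.486,2.000)–(3.711,3.000)
cell (3,3): code 0001 → (3.711,3.000)–(3.000,3.977)
total: 12 segments, chained into 1 closed loop(s), length Σ = 8.622373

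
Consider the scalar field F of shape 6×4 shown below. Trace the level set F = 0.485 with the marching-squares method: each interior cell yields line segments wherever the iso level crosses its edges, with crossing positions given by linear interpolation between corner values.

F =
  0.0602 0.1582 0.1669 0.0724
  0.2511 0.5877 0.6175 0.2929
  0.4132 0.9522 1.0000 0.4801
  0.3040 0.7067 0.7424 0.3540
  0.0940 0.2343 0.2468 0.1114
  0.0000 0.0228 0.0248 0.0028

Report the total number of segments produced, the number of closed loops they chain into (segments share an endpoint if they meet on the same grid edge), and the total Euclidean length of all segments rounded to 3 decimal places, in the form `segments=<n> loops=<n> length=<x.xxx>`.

cell (0,0): code 0100 → (0.761,1.000)–(1.000,0.695)
cell (0,1): code 1100 → (0.706,2.000)–(0.761,1.000)
cell (0,2): code 1000 → (1.000,2.408)–(0.706,2.000)
cell (1,0): code 0110 → (1.000,0.695)–(2.000,0.133)
cell (1,2): code 1001 → (2.000,2.991)–(1.000,2.408)
cell (2,0): code 0110 → (2.000,0.133)–(3.000,0.449)
cell (2,2): code 1001 → (3.000,2.663)–(2.000,2.991)
cell (3,0): code 0010 → (3.000,0.449)–(3.469,1.000)
cell (3,1): code 0011 → (3.469,1.000)–(3.519,2.000)
cell (3,2): code 0001 → (3.519,2.000)–(3.000,2.663)
total: 10 segments, chained into 1 closed loop(s), length Σ = 8.864252

segments=10 loops=1 length=8.864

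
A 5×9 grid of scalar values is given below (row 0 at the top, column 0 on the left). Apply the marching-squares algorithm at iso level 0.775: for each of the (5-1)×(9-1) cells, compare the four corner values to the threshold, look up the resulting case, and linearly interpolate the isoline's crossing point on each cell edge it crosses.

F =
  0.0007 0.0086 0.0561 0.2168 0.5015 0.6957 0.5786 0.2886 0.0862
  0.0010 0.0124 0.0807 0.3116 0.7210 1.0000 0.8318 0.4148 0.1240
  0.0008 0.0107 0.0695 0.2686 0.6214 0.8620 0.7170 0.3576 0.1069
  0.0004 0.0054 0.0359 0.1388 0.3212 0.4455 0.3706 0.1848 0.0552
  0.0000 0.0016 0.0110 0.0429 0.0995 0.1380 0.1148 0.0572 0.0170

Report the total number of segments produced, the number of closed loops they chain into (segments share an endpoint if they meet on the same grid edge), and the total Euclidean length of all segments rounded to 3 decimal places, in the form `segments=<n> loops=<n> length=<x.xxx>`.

cell (0,4): code 0100 → (0.261,5.000)–(1.000,4.194)
cell (0,5): code 1100 → (0.776,6.000)–(0.261,5.000)
cell (0,6): code 1000 → (1.000,6.136)–(0.776,6.000)
cell (1,4): code 0110 → (1.000,4.194)–(2.000,4.638)
cell (1,5): code 1011 → (2.000,5.600)–(1.495,6.000)
cell (1,6): code 0001 → (1.495,6.000)–(1.000,6.136)
cell (2,4): code 0010 → (2.000,4.638)–(2.209,5.000)
cell (2,5): code 0001 → (2.209,5.000)–(2.000,5.600)
total: 8 segments, chained into 1 closed loop(s), length Σ = 5.786392

segments=8 loops=1 length=5.786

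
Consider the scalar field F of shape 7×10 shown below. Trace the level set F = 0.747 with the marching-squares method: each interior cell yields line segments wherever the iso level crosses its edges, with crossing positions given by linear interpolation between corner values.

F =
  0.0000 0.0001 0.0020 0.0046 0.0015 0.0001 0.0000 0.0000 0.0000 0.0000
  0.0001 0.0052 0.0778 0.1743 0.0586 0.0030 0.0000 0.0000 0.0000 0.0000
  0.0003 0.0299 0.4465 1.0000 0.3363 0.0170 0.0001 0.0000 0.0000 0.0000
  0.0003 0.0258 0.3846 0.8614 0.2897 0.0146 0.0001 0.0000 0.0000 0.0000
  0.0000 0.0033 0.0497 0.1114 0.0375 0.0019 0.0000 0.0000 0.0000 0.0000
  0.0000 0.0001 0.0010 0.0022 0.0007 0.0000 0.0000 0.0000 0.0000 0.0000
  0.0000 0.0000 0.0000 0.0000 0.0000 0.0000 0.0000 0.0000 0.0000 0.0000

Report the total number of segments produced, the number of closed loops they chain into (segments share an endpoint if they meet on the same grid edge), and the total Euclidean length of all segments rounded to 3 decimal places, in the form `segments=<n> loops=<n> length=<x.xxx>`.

cell (1,2): code 0100 → (1.694,3.000)–(2.000,2.543)
cell (1,3): code 1000 → (2.000,3.381)–(1.694,3.000)
cell (2,2): code 0110 → (2.000,2.543)–(3.000,2.760)
cell (2,3): code 1001 → (3.000,3.200)–(2.000,3.381)
cell (3,2): code 0010 → (3.000,2.760)–(3.153,3.000)
cell (3,3): code 0001 → (3.153,3.000)–(3.000,3.200)
total: 6 segments, chained into 1 closed loop(s), length Σ = 3.614862

segments=6 loops=1 length=3.615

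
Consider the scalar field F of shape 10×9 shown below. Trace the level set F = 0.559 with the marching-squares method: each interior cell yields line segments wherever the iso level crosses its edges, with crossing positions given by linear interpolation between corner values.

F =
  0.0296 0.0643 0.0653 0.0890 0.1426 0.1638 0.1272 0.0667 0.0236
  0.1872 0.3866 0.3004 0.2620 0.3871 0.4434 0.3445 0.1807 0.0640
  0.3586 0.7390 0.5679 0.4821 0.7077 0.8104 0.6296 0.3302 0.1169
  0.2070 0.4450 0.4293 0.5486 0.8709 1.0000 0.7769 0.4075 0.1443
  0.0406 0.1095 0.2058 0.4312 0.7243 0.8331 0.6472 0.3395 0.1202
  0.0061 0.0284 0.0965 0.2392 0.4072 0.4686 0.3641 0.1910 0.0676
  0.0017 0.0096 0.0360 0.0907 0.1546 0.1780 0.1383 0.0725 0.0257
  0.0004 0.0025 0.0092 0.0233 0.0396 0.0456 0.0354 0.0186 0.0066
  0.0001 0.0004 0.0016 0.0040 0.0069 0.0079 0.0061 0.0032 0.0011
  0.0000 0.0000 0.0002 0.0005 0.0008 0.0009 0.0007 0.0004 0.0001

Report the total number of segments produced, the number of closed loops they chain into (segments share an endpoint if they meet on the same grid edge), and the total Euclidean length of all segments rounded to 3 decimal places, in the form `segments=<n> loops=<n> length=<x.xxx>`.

segments=18 loops=2 length=14.754

cell (1,0): code 0100 → (1.489,1.000)–(2.000,0.527)
cell (1,1): code 1100 → (1.967,2.000)–(1.489,1.000)
cell (1,2): code 1000 → (2.000,2.104)–(1.967,2.000)
cell (1,3): code 0100 → (1.536,4.000)–(2.000,3.341)
cell (1,4): code 1100 → (1.315,5.000)–(1.536,4.000)
cell (1,5): code 1100 → (1.752,6.000)–(1.315,5.000)
cell (1,6): code 1000 → (2.000,6.236)–(1.752,6.000)
cell (2,0): code 0010 → (2.000,0.527)–(2.612,1.000)
cell (2,1): code 0011 → (2.612,1.000)–(2.064,2.000)
cell (2,2): code 0001 → (2.064,2.000)–(2.000,2.104)
cell (2,3): code 0110 → (2.000,3.341)–(3.000,3.032)
cell (2,6): code 1001 → (3.000,6.590)–(2.000,6.236)
cell (3,3): code 0110 → (3.000,3.032)–(4.000,3.436)
cell (3,6): code 1001 → (4.000,6.287)–(3.000,6.590)
cell (4,3): code 0010 → (4.000,3.436)–(4.521,4.000)
cell (4,4): code 0011 → (4.521,4.000)–(4.752,5.000)
cell (4,5): code 0011 → (4.752,5.000)–(4.312,6.000)
cell (4,6): code 0001 → (4.312,6.000)–(4.000,6.287)
total: 18 segments, chained into 2 closed loop(s), length Σ = 14.754102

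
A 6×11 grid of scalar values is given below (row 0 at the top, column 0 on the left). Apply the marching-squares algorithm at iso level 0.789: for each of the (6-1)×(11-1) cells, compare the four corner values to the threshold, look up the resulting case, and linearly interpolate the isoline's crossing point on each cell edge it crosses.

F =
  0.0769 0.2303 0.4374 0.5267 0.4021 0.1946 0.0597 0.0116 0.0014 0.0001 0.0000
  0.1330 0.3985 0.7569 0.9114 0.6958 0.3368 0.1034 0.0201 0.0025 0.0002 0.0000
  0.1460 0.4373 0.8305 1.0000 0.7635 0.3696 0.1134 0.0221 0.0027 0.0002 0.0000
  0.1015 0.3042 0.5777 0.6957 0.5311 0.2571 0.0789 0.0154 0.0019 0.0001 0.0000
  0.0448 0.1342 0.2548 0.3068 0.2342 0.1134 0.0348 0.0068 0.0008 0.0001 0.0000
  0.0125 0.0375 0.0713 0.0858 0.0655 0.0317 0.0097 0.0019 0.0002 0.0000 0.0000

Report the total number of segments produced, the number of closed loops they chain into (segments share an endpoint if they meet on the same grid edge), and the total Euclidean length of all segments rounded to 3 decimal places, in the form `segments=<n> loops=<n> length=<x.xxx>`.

segments=8 loops=1 length=6.069

cell (0,2): code 0100 → (0.682,3.000)–(1.000,2.208)
cell (0,3): code 1000 → (1.000,3.568)–(0.682,3.000)
cell (1,1): code 0100 → (1.436,2.000)–(2.000,1.894)
cell (1,2): code 1110 → (1.000,2.208)–(1.436,2.000)
cell (1,3): code 1001 → (2.000,3.892)–(1.000,3.568)
cell (2,1): code 0010 → (2.000,1.894)–(2.164,2.000)
cell (2,2): code 0011 → (2.164,2.000)–(2.693,3.000)
cell (2,3): code 0001 → (2.693,3.000)–(2.000,3.892)
total: 8 segments, chained into 1 closed loop(s), length Σ = 6.069123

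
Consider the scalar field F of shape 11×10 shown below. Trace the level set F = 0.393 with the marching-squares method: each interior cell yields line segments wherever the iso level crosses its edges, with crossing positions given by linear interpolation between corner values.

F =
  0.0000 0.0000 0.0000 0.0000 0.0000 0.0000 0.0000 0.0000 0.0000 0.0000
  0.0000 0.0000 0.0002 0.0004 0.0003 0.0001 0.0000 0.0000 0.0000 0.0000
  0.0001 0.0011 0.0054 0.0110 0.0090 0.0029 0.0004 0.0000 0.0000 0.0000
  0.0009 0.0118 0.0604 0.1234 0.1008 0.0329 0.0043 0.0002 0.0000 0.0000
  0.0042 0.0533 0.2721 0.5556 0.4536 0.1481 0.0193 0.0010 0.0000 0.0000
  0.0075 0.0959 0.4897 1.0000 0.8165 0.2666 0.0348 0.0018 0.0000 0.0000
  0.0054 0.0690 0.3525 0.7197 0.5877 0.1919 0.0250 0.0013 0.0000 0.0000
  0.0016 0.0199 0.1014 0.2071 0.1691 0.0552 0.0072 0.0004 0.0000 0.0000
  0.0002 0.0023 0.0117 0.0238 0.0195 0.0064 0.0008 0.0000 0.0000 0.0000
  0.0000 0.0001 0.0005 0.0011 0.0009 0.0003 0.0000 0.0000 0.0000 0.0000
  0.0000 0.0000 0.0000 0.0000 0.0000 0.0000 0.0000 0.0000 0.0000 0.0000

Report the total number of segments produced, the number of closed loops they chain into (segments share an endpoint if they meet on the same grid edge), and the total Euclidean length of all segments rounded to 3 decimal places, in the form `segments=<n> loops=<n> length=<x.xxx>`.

cell (3,2): code 0100 → (3.624,3.000)–(4.000,2.426)
cell (3,3): code 1100 → (3.828,4.000)–(3.624,3.000)
cell (3,4): code 1000 → (4.000,4.198)–(3.828,4.000)
cell (4,1): code 0100 → (4.556,2.000)–(5.000,1.754)
cell (4,2): code 1110 → (4.000,2.426)–(4.556,2.000)
cell (4,4): code 1001 → (5.000,4.770)–(4.000,4.198)
cell (5,1): code 0010 → (5.000,1.754)–(5.705,2.000)
cell (5,2): code 0111 → (5.705,2.000)–(6.000,2.110)
cell (5,4): code 1001 → (6.000,4.492)–(5.000,4.770)
cell (6,2): code 0010 → (6.000,2.110)–(6.637,3.000)
cell (6,3): code 0011 → (6.637,3.000)–(6.465,4.000)
cell (6,4): code 0001 → (6.465,4.000)–(6.000,4.492)
total: 12 segments, chained into 1 closed loop(s), length Σ = 9.214666

segments=12 loops=1 length=9.215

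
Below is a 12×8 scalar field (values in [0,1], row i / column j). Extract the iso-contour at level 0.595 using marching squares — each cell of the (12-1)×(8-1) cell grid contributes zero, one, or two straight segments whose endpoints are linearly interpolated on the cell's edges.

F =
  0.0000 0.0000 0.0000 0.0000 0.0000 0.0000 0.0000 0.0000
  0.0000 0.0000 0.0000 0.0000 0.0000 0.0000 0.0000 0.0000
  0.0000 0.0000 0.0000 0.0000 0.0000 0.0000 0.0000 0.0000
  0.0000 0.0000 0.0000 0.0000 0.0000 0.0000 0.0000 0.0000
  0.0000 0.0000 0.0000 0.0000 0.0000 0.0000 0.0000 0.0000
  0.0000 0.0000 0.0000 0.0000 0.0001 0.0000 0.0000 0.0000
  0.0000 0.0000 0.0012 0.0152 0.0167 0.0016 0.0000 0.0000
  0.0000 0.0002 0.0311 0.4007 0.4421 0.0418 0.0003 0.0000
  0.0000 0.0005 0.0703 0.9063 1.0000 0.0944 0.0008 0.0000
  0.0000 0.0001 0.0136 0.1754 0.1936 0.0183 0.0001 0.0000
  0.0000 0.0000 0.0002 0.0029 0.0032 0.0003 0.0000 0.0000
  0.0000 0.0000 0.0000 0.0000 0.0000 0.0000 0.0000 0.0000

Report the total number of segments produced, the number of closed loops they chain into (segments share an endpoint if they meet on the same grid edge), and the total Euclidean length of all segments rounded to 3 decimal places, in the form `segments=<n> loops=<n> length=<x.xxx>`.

segments=6 loops=1 length=4.819

cell (7,2): code 0100 → (7.384,3.000)–(8.000,2.628)
cell (7,3): code 1100 → (7.274,4.000)–(7.384,3.000)
cell (7,4): code 1000 → (8.000,4.447)–(7.274,4.000)
cell (8,2): code 0010 → (8.000,2.628)–(8.426,3.000)
cell (8,3): code 0011 → (8.426,3.000)–(8.502,4.000)
cell (8,4): code 0001 → (8.502,4.000)–(8.000,4.447)
total: 6 segments, chained into 1 closed loop(s), length Σ = 4.819376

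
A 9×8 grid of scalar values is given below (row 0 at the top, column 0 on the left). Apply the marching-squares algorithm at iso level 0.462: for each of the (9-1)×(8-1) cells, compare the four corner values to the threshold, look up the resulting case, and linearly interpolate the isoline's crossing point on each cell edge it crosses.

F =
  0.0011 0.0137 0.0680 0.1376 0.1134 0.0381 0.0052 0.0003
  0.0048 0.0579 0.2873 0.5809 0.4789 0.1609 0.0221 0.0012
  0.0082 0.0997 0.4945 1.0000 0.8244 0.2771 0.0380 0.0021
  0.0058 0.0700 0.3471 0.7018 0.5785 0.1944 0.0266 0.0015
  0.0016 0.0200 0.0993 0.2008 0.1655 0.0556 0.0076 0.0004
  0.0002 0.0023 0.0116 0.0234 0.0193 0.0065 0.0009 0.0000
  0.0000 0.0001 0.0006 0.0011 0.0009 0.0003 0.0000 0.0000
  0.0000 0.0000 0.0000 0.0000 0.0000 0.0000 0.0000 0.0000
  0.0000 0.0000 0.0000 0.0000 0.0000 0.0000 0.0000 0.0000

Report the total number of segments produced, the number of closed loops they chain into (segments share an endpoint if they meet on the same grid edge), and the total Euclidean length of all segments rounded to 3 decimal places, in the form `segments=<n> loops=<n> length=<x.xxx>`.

cell (0,2): code 0100 → (0.732,3.000)–(1.000,2.595)
cell (0,3): code 1100 → (0.954,4.000)–(0.732,3.000)
cell (0,4): code 1000 → (1.000,4.053)–(0.954,4.000)
cell (1,1): code 0100 → (1.843,2.000)–(2.000,1.918)
cell (1,2): code 1110 → (1.000,2.595)–(1.843,2.000)
cell (1,4): code 1001 → (2.000,4.662)–(1.000,4.053)
cell (2,1): code 0010 → (2.000,1.918)–(2.220,2.000)
cell (2,2): code 0111 → (2.220,2.000)–(3.000,2.324)
cell (2,4): code 1001 → (3.000,4.303)–(2.000,4.662)
cell (3,2): code 0010 → (3.000,2.324)–(3.479,3.000)
cell (3,3): code 0011 → (3.479,3.000)–(3.282,4.000)
cell (3,4): code 0001 → (3.282,4.000)–(3.000,4.303)
total: 12 segments, chained into 1 closed loop(s), length Σ = 8.364108

segments=12 loops=1 length=8.364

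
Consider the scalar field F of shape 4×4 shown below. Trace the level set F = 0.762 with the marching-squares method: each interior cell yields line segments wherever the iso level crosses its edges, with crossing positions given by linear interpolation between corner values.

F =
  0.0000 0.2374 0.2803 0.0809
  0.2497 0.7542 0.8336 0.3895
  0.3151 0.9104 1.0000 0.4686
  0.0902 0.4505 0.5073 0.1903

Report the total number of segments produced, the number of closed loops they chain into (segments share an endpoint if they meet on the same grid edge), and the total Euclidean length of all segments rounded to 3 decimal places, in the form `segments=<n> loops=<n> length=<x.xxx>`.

segments=8 loops=1 length=5.330

cell (0,1): code 0100 → (0.871,2.000)–(1.000,1.098)
cell (0,2): code 1000 → (1.000,2.161)–(0.871,2.000)
cell (1,0): code 0100 → (1.050,1.000)–(2.000,0.751)
cell (1,1): code 1110 → (1.000,1.098)–(1.050,1.000)
cell (1,2): code 1001 → (2.000,2.448)–(1.000,2.161)
cell (2,0): code 0010 → (2.000,0.751)–(2.323,1.000)
cell (2,1): code 0011 → (2.323,1.000)–(2.483,2.000)
cell (2,2): code 0001 → (2.483,2.000)–(2.000,2.448)
total: 8 segments, chained into 1 closed loop(s), length Σ = 5.329702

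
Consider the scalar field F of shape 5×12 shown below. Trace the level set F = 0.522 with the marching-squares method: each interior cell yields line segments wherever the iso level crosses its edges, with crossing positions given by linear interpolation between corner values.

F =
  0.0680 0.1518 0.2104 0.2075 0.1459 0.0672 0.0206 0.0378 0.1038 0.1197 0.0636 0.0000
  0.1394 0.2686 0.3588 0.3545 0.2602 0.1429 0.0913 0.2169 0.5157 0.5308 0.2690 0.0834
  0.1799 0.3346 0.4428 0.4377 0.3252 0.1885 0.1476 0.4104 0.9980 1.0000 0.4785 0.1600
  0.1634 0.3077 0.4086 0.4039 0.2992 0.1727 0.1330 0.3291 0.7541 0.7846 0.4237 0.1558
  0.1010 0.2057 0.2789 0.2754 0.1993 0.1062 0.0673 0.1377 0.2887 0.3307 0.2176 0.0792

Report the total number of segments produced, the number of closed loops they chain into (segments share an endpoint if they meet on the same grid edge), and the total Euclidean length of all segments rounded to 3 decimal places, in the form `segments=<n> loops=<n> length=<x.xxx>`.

cell (0,8): code 0100 → (0.979,9.000)–(1.000,8.417)
cell (0,9): code 1000 → (1.000,9.034)–(0.979,9.000)
cell (1,7): code 0100 → (1.013,8.000)–(2.000,7.190)
cell (1,8): code 1110 → (1.000,8.417)–(1.013,8.000)
cell (1,9): code 1001 → (2.000,9.917)–(1.000,9.034)
cell (2,7): code 0110 → (2.000,7.190)–(3.000,7.454)
cell (2,9): code 1001 → (3.000,9.728)–(2.000,9.917)
cell (3,7): code 0010 → (3.000,7.454)–(3.499,8.000)
cell (3,8): code 0011 → (3.499,8.000)–(3.579,9.000)
cell (3,9): code 0001 → (3.579,9.000)–(3.000,9.728)
total: 10 segments, chained into 1 closed loop(s), length Σ = 8.375589

segments=10 loops=1 length=8.376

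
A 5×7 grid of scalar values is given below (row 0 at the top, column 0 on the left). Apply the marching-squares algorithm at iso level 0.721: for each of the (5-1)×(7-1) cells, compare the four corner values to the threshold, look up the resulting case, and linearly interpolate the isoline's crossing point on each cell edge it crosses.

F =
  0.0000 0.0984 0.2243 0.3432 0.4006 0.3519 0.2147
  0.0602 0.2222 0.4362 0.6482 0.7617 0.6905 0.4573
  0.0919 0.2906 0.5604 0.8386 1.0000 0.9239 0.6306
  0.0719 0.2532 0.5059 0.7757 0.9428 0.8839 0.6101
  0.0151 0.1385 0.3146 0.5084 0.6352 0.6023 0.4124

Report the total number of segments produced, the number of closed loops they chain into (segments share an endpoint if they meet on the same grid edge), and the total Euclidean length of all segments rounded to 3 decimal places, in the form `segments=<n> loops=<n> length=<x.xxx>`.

segments=12 loops=1 length=9.295

cell (0,3): code 0100 → (0.887,4.000)–(1.000,3.641)
cell (0,4): code 1000 → (1.000,4.572)–(0.887,4.000)
cell (1,2): code 0100 → (1.382,3.000)–(2.000,2.577)
cell (1,3): code 1110 → (1.000,3.641)–(1.382,3.000)
cell (1,4): code 1101 → (1.131,5.000)–(1.000,4.572)
cell (1,5): code 1000 → (2.000,5.692)–(1.131,5.000)
cell (2,2): code 0110 → (2.000,2.577)–(3.000,2.797)
cell (2,5): code 1001 → (3.000,5.595)–(2.000,5.692)
cell (3,2): code 0010 → (3.000,2.797)–(3.205,3.000)
cell (3,3): code 0011 → (3.205,3.000)–(3.721,4.000)
cell (3,4): code 0011 → (3.721,4.000)–(3.578,5.000)
cell (3,5): code 0001 → (3.578,5.000)–(3.000,5.595)
total: 12 segments, chained into 1 closed loop(s), length Σ = 9.294613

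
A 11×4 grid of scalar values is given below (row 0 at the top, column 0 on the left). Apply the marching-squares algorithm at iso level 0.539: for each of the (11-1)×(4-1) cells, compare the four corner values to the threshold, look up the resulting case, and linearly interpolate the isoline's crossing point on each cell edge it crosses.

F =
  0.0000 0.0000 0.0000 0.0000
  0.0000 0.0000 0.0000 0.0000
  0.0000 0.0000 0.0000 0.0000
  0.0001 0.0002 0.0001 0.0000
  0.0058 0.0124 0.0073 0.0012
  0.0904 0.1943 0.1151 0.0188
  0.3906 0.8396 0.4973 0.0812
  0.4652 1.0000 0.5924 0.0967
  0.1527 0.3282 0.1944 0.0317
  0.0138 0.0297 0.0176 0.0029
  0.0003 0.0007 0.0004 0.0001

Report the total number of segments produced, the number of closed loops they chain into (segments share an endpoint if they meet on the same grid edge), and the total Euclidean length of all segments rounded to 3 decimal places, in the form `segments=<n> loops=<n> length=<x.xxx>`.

cell (5,0): code 0100 → (5.534,1.000)–(6.000,0.331)
cell (5,1): code 1000 → (6.000,1.878)–(5.534,1.000)
cell (6,0): code 0110 → (6.000,0.331)–(7.000,0.138)
cell (6,1): code 1101 → (6.438,2.000)–(6.000,1.878)
cell (6,2): code 1000 → (7.000,2.108)–(6.438,2.000)
cell (7,0): code 0010 → (7.000,0.138)–(7.686,1.000)
cell (7,1): code 0011 → (7.686,1.000)–(7.134,2.000)
cell (7,2): code 0001 → (7.134,2.000)–(7.000,2.108)
total: 8 segments, chained into 1 closed loop(s), length Σ = 6.271011

segments=8 loops=1 length=6.271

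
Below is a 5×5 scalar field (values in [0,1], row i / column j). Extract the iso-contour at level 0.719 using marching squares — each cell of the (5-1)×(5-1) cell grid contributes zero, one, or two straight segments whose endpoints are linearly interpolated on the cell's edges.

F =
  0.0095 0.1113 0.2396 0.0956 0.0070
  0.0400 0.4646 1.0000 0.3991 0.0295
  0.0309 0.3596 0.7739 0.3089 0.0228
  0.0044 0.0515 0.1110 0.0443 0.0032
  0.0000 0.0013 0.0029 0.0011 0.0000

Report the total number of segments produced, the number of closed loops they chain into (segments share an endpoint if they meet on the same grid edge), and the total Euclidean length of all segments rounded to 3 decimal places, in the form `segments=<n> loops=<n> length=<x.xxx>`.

cell (0,1): code 0100 → (0.630,2.000)–(1.000,1.475)
cell (0,2): code 1000 → (1.000,2.468)–(0.630,2.000)
cell (1,1): code 0110 → (1.000,1.475)–(2.000,1.867)
cell (1,2): code 1001 → (2.000,2.118)–(1.000,2.468)
cell (2,1): code 0010 → (2.000,1.867)–(2.083,2.000)
cell (2,2): code 0001 → (2.083,2.000)–(2.000,2.118)
total: 6 segments, chained into 1 closed loop(s), length Σ = 3.671934

segments=6 loops=1 length=3.672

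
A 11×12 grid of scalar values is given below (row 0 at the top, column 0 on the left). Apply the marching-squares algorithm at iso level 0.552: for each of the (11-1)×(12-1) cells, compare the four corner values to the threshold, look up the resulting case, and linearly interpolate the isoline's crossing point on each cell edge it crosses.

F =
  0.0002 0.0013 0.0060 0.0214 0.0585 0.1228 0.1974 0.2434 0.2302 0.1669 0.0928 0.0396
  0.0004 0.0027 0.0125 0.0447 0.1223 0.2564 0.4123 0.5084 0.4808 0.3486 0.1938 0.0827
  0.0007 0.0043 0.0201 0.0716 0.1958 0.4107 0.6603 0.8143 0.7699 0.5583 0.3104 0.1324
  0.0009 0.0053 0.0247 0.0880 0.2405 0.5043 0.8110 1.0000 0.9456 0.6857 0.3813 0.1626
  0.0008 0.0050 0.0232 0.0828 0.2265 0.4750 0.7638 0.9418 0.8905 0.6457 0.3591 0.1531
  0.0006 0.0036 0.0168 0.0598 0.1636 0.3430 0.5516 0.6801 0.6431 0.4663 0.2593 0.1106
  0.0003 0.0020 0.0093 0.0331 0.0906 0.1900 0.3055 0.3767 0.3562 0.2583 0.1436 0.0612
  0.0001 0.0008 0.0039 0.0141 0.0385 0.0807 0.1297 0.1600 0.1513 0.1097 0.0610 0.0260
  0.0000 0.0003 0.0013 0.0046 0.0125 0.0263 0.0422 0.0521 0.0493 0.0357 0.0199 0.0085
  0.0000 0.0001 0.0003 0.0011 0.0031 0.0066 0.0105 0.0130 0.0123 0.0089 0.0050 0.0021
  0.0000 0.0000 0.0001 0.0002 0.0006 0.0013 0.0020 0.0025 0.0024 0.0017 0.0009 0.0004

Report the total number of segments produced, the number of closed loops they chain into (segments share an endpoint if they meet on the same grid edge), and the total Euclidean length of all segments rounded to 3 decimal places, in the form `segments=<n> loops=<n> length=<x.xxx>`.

segments=16 loops=1 length=13.388

cell (1,5): code 0100 → (1.563,6.000)–(2.000,5.566)
cell (1,6): code 1100 → (1.143,7.000)–(1.563,6.000)
cell (1,7): code 1100 → (1.246,8.000)–(1.143,7.000)
cell (1,8): code 1100 → (1.970,9.000)–(1.246,8.000)
cell (1,9): code 1000 → (2.000,9.025)–(1.970,9.000)
cell (2,5): code 0110 → (2.000,5.566)–(3.000,5.156)
cell (2,9): code 1001 → (3.000,9.439)–(2.000,9.025)
cell (3,5): code 0110 → (3.000,5.156)–(4.000,5.267)
cell (3,9): code 1001 → (4.000,9.327)–(3.000,9.439)
cell (4,5): code 0010 → (4.000,5.267)–(4.998,6.000)
cell (4,6): code 0111 → (4.998,6.000)–(5.000,6.003)
cell (4,8): code 1011 → (5.000,8.515)–(4.522,9.000)
cell (4,9): code 0001 → (4.522,9.000)–(4.000,9.327)
cell (5,6): code 0010 → (5.000,6.003)–(5.422,7.000)
cell (5,7): code 0011 → (5.422,7.000)–(5.318,8.000)
cell (5,8): code 0001 → (5.318,8.000)–(5.000,8.515)
total: 16 segments, chained into 1 closed loop(s), length Σ = 13.387598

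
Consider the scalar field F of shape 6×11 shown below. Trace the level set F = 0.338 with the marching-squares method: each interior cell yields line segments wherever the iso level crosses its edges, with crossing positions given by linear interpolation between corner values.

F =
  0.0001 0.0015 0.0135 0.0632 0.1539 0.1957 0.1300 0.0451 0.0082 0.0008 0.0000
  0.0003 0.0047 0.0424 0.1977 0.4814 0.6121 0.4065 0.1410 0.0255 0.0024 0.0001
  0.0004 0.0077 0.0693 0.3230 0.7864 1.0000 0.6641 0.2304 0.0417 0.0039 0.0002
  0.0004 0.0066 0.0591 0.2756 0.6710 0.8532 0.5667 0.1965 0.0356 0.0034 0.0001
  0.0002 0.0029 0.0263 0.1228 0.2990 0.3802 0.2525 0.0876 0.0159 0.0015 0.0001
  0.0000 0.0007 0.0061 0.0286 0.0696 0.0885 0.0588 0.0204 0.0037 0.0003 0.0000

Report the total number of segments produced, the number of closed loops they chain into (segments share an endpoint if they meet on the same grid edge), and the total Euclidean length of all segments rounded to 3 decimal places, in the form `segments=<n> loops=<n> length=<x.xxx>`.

cell (0,3): code 0100 → (0.562,4.000)–(1.000,3.495)
cell (0,4): code 1100 → (0.342,5.000)–(0.562,4.000)
cell (0,5): code 1100 → (0.752,6.000)–(0.342,5.000)
cell (0,6): code 1000 → (1.000,6.258)–(0.752,6.000)
cell (1,3): code 0110 → (1.000,3.495)–(2.000,3.032)
cell (1,6): code 1001 → (2.000,6.752)–(1.000,6.258)
cell (2,3): code 0110 → (2.000,3.032)–(3.000,3.158)
cell (2,6): code 1001 → (3.000,6.618)–(2.000,6.752)
cell (3,3): code 0010 → (3.000,3.158)–(3.895,4.000)
cell (3,4): code 0111 → (3.895,4.000)–(4.000,4.480)
cell (3,5): code 1011 → (4.000,5.330)–(3.728,6.000)
cell (3,6): code 0001 → (3.728,6.000)–(3.000,6.618)
cell (4,4): code 0010 → (4.000,4.480)–(4.145,5.000)
cell (4,5): code 0001 → (4.145,5.000)–(4.000,5.330)
total: 14 segments, chained into 1 closed loop(s), length Σ = 11.663458

segments=14 loops=1 length=11.663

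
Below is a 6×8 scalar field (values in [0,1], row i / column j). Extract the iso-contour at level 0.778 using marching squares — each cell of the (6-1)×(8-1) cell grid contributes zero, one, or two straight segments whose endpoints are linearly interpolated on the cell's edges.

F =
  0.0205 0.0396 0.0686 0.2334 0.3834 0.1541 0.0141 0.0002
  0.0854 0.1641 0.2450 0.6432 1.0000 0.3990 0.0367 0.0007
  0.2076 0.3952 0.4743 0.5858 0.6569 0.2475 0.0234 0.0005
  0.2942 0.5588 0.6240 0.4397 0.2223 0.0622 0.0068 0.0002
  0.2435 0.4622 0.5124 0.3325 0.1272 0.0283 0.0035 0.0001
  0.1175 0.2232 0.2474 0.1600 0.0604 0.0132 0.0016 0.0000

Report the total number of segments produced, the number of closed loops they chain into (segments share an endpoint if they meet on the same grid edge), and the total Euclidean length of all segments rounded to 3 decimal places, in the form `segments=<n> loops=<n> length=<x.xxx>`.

segments=4 loops=1 length=2.877

cell (0,3): code 0100 → (0.640,4.000)–(1.000,3.378)
cell (0,4): code 1000 → (1.000,4.369)–(0.640,4.000)
cell (1,3): code 0010 → (1.000,3.378)–(1.647,4.000)
cell (1,4): code 0001 → (1.647,4.000)–(1.000,4.369)
total: 4 segments, chained into 1 closed loop(s), length Σ = 2.877396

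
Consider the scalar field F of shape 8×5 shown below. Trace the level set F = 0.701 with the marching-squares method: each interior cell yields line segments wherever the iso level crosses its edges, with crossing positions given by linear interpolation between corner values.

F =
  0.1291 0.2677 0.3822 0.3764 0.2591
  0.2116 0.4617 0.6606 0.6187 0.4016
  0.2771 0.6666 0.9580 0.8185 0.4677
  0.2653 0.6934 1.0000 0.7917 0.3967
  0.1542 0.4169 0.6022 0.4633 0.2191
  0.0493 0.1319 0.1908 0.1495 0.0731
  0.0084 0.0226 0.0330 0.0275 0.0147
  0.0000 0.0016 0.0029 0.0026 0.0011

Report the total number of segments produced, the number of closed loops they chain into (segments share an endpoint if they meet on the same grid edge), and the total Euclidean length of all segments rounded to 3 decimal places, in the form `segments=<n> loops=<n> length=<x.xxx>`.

segments=8 loops=1 length=7.657

cell (1,1): code 0100 → (1.136,2.000)–(2.000,1.118)
cell (1,2): code 1100 → (1.412,3.000)–(1.136,2.000)
cell (1,3): code 1000 → (2.000,3.335)–(1.412,3.000)
cell (2,1): code 0110 → (2.000,1.118)–(3.000,1.025)
cell (2,3): code 1001 → (3.000,3.230)–(2.000,3.335)
cell (3,1): code 0010 → (3.000,1.025)–(3.752,2.000)
cell (3,2): code 0011 → (3.752,2.000)–(3.276,3.000)
cell (3,3): code 0001 → (3.276,3.000)–(3.000,3.230)
total: 8 segments, chained into 1 closed loop(s), length Σ = 7.656511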